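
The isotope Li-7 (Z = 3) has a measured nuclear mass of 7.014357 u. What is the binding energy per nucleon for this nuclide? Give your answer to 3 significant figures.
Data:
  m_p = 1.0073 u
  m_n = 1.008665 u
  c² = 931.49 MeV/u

5.62 MeV/nucleon

The nucleus contains 3 protons and 7 − 3 = 4 neutrons.
Mass of separated nucleons = 3(1.0073) + 4(1.008665) = 3.0219 + 4.034660 = 7.056560 u
Δm = 7.056560 − 7.014357 = 0.042203 u
Converting to energy: 0.042203 u × 931.49 MeV/u = 39.3117 MeV
BE/A = 39.3117 MeV / 7 = 5.616 MeV/nucleon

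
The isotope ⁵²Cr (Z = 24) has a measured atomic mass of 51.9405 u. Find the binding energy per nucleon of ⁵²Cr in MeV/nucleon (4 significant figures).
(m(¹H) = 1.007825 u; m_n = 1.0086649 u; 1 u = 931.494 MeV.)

Σm = 24·m(¹H) + 28·m_n = 24.187800 + 28.2426172 = 52.4304172 u
Δm = 52.4304172 − 51.9405 = 0.4899172 u
Converting to energy: 0.4899172 u × 931.494 MeV/u = 456.355 MeV
Per nucleon: 456.355 / 52 = 8.776 MeV

8.776 MeV/nucleon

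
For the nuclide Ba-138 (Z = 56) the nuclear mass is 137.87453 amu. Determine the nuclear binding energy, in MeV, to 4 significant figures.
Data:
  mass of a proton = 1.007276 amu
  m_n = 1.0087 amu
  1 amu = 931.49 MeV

Z = 56, so N = A − Z = 138 − 56 = 82.
Mass of separated nucleons = 56(1.007276) + 82(1.0087) = 56.407456 + 82.7134 = 139.120856 amu
The mass defect is 139.120856 − 137.87453 = 1.246326 amu.
E_B = 1.246326 × 931.49 = 1160.94 MeV

1161 MeV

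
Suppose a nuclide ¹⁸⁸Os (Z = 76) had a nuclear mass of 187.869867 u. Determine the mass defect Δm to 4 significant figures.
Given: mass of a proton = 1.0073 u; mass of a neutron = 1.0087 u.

With 76 protons and 112 neutrons (A = 188):
Σm = 76·m_p + 112·m_n = 76.5548 + 112.9744 = 189.5292 u
Mass defect Δm = 189.5292 − 187.869867 = 1.659333 u

1.659 u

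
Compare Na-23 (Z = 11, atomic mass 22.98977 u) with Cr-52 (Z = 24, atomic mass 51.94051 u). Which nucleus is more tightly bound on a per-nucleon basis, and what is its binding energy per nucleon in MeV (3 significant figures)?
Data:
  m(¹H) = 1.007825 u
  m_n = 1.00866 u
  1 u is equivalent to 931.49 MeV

Na-23: Σm = 11(1.007825) + 12(1.00866) = 23.189995 u; Δm = 0.200225 u; E_B = 186.51 MeV; E_B/A = 8.109 MeV
Cr-52: Σm = 24(1.007825) + 28(1.00866) = 52.430280 u; Δm = 0.489770 u; E_B = 456.22 MeV; E_B/A = 8.773 MeV
Cr-52 has the higher binding energy per nucleon, so it is the more tightly bound nucleus.

Cr-52; 8.77 MeV/nucleon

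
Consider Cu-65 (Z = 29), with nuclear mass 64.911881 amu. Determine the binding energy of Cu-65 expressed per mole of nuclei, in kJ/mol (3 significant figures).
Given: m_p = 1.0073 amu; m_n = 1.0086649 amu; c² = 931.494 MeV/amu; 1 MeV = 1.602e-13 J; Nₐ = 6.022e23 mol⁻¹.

Mass of separated nucleons = 29(1.0073) + 36(1.0086649) = 29.2117 + 36.3119364 = 65.5236364 amu
Δm = 65.5236364 − 64.911881 = 0.6117554 amu
Binding energy = Δm·c² = 0.6117554 × 931.494 MeV/amu = 569.846 MeV
Per nucleus in joules: 569.846 MeV × 1.602e-13 J/MeV = 9.1289e-11 J
Per mole: 9.1289e-11 J × 6.022e23 mol⁻¹ = 5.4974e+13 J/mol

5.50e+10 kJ/mol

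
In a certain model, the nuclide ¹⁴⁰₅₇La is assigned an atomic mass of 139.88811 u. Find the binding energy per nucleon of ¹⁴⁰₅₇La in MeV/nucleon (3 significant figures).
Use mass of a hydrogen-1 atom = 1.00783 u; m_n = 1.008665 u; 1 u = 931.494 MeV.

Total constituent mass: 57 × 1.00783 + 83 × 1.008665 = 141.165505 u
Mass defect Δm = 141.165505 − 139.88811 = 1.277395 u
Binding energy = Δm·c² = 1.277395 × 931.494 MeV/u = 1189.89 MeV
Per nucleon: 1189.89 / 140 = 8.499 MeV

8.50 MeV/nucleon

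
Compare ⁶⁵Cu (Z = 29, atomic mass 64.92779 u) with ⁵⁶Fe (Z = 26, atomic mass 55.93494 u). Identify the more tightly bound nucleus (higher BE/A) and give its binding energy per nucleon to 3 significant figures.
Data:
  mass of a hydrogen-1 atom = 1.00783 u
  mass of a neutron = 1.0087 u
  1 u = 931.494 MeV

⁵⁶Fe; 8.81 MeV/nucleon

⁶⁵Cu: Σm = 29(1.00783) + 36(1.0087) = 65.54027 u; Δm = 0.61248 u; E_B = 570.52 MeV; E_B/A = 8.777 MeV
⁵⁶Fe: Σm = 26(1.00783) + 30(1.0087) = 56.46458 u; Δm = 0.52964 u; E_B = 493.36 MeV; E_B/A = 8.810 MeV
⁵⁶Fe has the higher binding energy per nucleon, so it is the more tightly bound nucleus.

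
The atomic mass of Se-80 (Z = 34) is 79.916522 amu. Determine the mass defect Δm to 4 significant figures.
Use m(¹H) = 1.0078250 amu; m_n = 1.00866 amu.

0.7479 amu

With 34 protons and 46 neutrons (A = 80):
Mass of separated nucleons = 34(1.0078250) + 46(1.00866) = 34.2660500 + 46.39836 = 80.6644100 amu
Δm = 80.6644100 − 79.916522 = 0.7478880 amu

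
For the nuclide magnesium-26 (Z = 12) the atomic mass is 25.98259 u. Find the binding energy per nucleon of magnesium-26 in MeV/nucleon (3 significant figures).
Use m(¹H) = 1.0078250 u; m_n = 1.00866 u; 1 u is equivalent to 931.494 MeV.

8.33 MeV/nucleon

With 12 protons and 14 neutrons (A = 26):
Total constituent mass: 12 × 1.0078250 + 14 × 1.00866 = 26.2151400 u
The mass defect is 26.2151400 − 25.98259 = 0.2325500 u.
Converting to energy: 0.2325500 u × 931.494 MeV/u = 216.6189 MeV
BE/A = 216.6189 MeV / 26 = 8.331 MeV/nucleon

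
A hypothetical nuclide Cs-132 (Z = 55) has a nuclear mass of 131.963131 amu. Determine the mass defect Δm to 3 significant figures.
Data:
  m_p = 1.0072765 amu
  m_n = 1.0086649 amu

Z = 55, so N = A − Z = 132 − 55 = 77.
Σm = 55·m_p + 77·m_n = 55.4002075 + 77.6671973 = 133.0674048 amu
Δm = 133.0674048 − 131.963131 = 1.1042738 amu

1.10 amu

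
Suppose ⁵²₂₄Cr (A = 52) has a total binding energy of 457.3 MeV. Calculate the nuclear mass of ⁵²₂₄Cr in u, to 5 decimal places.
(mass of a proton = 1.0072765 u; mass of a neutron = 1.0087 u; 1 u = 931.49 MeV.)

Mass defect = 457.3 MeV / (931.49 MeV/u) = 0.4909339 u
Constituent mass = 24(1.0072765) + 28(1.0087) = 52.4182360 u
Nuclear mass = 52.4182360 − 0.4909339 = 51.9273021 u ≈ 51.92730 u (to 5 decimal places)

51.92730 u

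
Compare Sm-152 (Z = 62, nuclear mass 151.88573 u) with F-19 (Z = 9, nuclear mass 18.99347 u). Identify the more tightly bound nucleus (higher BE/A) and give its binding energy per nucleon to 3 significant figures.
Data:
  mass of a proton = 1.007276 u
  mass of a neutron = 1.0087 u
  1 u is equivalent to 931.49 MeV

Sm-152: Σm = 62(1.007276) + 90(1.0087) = 153.234112 u; Δm = 1.348382 u; E_B = 1256.0 MeV; E_B/A = 8.263 MeV
F-19: Σm = 9(1.007276) + 10(1.0087) = 19.152484 u; Δm = 0.159014 u; E_B = 148.12 MeV; E_B/A = 7.796 MeV
Sm-152 has the higher binding energy per nucleon, so it is the more tightly bound nucleus.

Sm-152; 8.26 MeV/nucleon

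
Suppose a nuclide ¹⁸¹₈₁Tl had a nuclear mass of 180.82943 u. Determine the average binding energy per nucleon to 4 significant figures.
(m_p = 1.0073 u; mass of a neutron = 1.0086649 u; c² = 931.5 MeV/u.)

8.380 MeV/nucleon

The nucleus contains 81 protons and 181 − 81 = 100 neutrons.
Total constituent mass: 81 × 1.0073 + 100 × 1.0086649 = 182.4577900 u
The mass defect is 182.4577900 − 180.82943 = 1.6283600 u.
Binding energy = Δm·c² = 1.6283600 × 931.5 MeV/u = 1516.82 MeV
Dividing by A = 181 gives 8.380 MeV per nucleon.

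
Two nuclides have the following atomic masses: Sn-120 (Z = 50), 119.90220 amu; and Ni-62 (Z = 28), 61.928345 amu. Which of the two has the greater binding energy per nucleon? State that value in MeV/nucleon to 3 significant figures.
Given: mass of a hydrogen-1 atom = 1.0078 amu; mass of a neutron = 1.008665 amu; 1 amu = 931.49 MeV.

Ni-62; 8.78 MeV/nucleon

Sn-120: Σm = 50(1.0078) + 70(1.008665) = 120.996550 amu; Δm = 1.094350 amu; E_B = 1019.38 MeV; E_B/A = 8.4948 MeV
Ni-62: Σm = 28(1.0078) + 34(1.008665) = 62.513010 amu; Δm = 0.584665 amu; E_B = 544.61 MeV; E_B/A = 8.784 MeV
Ni-62 has the higher binding energy per nucleon, so it is the more tightly bound nucleus.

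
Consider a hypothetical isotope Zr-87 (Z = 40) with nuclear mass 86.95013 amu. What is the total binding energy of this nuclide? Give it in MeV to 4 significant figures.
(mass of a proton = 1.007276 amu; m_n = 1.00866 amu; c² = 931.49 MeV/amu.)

Σm = 40·m_p + 47·m_n = 40.291040 + 47.40702 = 87.698060 amu
The mass defect is 87.698060 − 86.95013 = 0.747930 amu.
E_B = 0.747930 × 931.49 = 696.689 MeV

696.7 MeV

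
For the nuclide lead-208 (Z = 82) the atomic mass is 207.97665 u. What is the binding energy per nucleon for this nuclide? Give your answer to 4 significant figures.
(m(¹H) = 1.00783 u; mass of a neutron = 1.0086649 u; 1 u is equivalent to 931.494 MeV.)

With 82 protons and 126 neutrons (A = 208):
Mass of separated nucleons = 82(1.00783) + 126(1.0086649) = 82.64206 + 127.0917774 = 209.7338374 u
Mass defect Δm = 209.7338374 − 207.97665 = 1.7571874 u
E_B = 1.7571874 × 931.494 = 1636.81 MeV
Dividing by A = 208 gives 7.869 MeV per nucleon.

7.869 MeV/nucleon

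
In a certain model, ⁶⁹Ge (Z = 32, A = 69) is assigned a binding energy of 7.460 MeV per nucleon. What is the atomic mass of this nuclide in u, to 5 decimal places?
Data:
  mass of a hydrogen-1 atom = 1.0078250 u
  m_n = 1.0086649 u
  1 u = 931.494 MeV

69.01841 u

Total binding energy = 69 × 7.460 = 514.740 MeV
Mass defect = 514.740 MeV / (931.494 MeV/u) = 0.5525962 u
Constituent mass = 32(1.0078250) + 37(1.0086649) = 69.5710013 u
Atomic mass = 69.5710013 − 0.5525962 = 69.0184051 u ≈ 69.01841 u (to 5 decimal places)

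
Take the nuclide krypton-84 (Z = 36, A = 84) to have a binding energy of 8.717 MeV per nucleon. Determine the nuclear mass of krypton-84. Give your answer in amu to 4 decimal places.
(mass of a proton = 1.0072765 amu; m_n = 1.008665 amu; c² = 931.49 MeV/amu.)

Total binding energy = 84 × 8.717 = 732.228 MeV
Mass defect = 732.228 MeV / (931.49 MeV/amu) = 0.786083 amu
Constituent mass = 36(1.0072765) + 48(1.008665) = 84.6778740 amu
Nuclear mass = 84.6778740 − 0.786083 = 83.8917910 amu ≈ 83.8918 amu (to 4 decimal places)

83.8918 amu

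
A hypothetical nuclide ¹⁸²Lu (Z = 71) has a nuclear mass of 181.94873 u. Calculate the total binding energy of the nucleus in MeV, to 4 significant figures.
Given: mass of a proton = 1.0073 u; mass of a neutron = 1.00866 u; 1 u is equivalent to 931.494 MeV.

Total constituent mass: 71 × 1.0073 + 111 × 1.00866 = 183.47956 u
Mass defect Δm = 183.47956 − 181.94873 = 1.53083 u
Converting to energy: 1.53083 u × 931.494 MeV/u = 1425.96 MeV

1426 MeV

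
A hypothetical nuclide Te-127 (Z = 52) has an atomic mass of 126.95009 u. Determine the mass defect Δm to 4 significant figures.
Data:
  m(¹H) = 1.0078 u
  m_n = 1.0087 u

The nucleus contains 52 protons and 127 − 52 = 75 neutrons.
Mass of separated nucleons = 52(1.0078) + 75(1.0087) = 52.4056 + 75.6525 = 128.0581 u
Δm = 128.0581 − 126.95009 = 1.10801 u

1.108 u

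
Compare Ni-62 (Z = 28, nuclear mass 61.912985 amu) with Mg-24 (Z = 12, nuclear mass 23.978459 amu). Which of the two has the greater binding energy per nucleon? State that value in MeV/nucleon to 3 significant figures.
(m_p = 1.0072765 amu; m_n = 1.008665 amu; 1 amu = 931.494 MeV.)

Ni-62: Σm = 28(1.0072765) + 34(1.008665) = 62.4983520 amu; Δm = 0.5853670 amu; E_B = 545.266 MeV; E_B/A = 8.7946 MeV
Mg-24: Σm = 12(1.0072765) + 12(1.008665) = 24.1912980 amu; Δm = 0.2128390 amu; E_B = 198.26 MeV; E_B/A = 8.261 MeV
Ni-62 has the higher binding energy per nucleon, so it is the more tightly bound nucleus.

Ni-62; 8.79 MeV/nucleon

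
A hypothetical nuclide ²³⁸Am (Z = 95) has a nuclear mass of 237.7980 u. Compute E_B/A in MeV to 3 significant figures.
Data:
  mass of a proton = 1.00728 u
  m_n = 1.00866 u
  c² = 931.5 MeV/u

With 95 protons and 143 neutrons (A = 238):
Σm = 95·m_p + 143·m_n = 95.69160 + 144.23838 = 239.92998 u
The mass defect is 239.92998 − 237.7980 = 2.13198 u.
E_B = 2.13198 × 931.5 = 1985.94 MeV
Per nucleon: 1985.94 / 238 = 8.344 MeV

8.34 MeV/nucleon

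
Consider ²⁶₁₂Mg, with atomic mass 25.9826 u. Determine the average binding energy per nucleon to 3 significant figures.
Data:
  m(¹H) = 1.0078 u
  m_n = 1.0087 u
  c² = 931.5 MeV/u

8.34 MeV/nucleon

Total constituent mass: 12 × 1.0078 + 14 × 1.0087 = 26.2154 u
Mass defect Δm = 26.2154 − 25.9826 = 0.2328 u
Binding energy = Δm·c² = 0.2328 × 931.5 MeV/u = 216.853 MeV
Per nucleon: 216.853 / 26 = 8.341 MeV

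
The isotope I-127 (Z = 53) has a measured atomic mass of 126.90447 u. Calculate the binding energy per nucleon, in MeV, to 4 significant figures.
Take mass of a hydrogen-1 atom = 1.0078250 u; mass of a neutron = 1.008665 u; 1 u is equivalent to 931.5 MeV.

Z = 53, so N = A − Z = 127 − 53 = 74.
Mass of separated nucleons = 53(1.0078250) + 74(1.008665) = 53.4147250 + 74.641210 = 128.0559350 u
Δm = 128.0559350 − 126.90447 = 1.1514650 u
E_B = 1.1514650 × 931.5 = 1072.59 MeV
BE/A = 1072.59 MeV / 127 = 8.446 MeV/nucleon

8.446 MeV/nucleon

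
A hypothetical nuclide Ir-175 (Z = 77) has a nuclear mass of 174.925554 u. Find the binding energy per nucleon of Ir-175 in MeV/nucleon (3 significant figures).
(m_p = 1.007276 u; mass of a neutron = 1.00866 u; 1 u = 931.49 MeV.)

7.90 MeV/nucleon

Z = 77, so N = A − Z = 175 − 77 = 98.
Total constituent mass: 77 × 1.007276 + 98 × 1.00866 = 176.408932 u
The mass defect is 176.408932 − 174.925554 = 1.483378 u.
Binding energy = Δm·c² = 1.483378 × 931.49 MeV/u = 1381.75 MeV
Dividing by A = 175 gives 7.896 MeV per nucleon.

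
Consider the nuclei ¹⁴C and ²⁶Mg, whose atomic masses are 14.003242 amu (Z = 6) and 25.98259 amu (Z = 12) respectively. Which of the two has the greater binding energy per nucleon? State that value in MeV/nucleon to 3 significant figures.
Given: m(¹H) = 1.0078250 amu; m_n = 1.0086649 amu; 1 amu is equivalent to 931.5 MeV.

¹⁴C: Σm = 6(1.0078250) + 8(1.0086649) = 14.1162692 amu; Δm = 0.1130272 amu; E_B = 105.28 MeV; E_B/A = 7.520 MeV
²⁶Mg: Σm = 12(1.0078250) + 14(1.0086649) = 26.2152086 amu; Δm = 0.2326186 amu; E_B = 216.68 MeV; E_B/A = 8.334 MeV
²⁶Mg has the higher binding energy per nucleon, so it is the more tightly bound nucleus.

²⁶Mg; 8.33 MeV/nucleon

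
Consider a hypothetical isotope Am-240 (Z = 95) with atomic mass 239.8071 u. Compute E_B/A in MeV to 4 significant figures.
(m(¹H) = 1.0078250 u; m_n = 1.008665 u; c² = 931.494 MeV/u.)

8.510 MeV/nucleon

Z = 95, so N = A − Z = 240 − 95 = 145.
Σm = 95·m(¹H) + 145·m_n = 95.7433750 + 146.256425 = 241.9998000 u
Mass defect Δm = 241.9998000 − 239.8071 = 2.1927000 u
Binding energy = Δm·c² = 2.1927000 × 931.494 MeV/u = 2042.49 MeV
Per nucleon: 2042.49 / 240 = 8.510 MeV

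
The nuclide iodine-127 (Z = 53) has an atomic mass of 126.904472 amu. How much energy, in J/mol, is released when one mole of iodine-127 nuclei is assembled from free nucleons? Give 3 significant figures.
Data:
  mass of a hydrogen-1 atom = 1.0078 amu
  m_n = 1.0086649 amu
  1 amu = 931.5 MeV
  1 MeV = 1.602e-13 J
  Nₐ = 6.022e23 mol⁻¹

Total constituent mass: 53 × 1.0078 + 74 × 1.0086649 = 128.0546026 amu
The mass defect is 128.0546026 − 126.904472 = 1.1501306 amu.
E_B = 1.1501306 × 931.5 = 1071.35 MeV
Per nucleus in joules: 1071.35 MeV × 1.602e-13 J/MeV = 1.7163e-10 J
Per mole: 1.7163e-10 J × 6.022e23 mol⁻¹ = 1.0336e+14 J/mol

1.03e+14 J/mol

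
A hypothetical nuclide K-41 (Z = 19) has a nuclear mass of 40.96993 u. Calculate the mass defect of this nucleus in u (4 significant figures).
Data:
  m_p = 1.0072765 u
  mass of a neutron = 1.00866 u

With 19 protons and 22 neutrons (A = 41):
Σm = 19·m_p + 22·m_n = 19.1382535 + 22.19052 = 41.3287735 u
Δm = 41.3287735 − 40.96993 = 0.3588435 u

0.3588 u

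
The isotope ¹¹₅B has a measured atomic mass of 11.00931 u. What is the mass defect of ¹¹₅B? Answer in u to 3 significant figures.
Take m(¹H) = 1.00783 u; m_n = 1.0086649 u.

The nucleus contains 5 protons and 11 − 5 = 6 neutrons.
Mass of separated nucleons = 5(1.00783) + 6(1.0086649) = 5.03915 + 6.0519894 = 11.0911394 u
The mass defect is 11.0911394 − 11.00931 = 0.0818294 u.

0.0818 u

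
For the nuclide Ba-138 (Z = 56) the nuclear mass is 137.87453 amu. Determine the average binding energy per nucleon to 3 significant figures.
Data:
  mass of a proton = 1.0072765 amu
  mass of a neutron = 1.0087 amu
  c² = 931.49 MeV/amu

With 56 protons and 82 neutrons (A = 138):
Total constituent mass: 56 × 1.0072765 + 82 × 1.0087 = 139.1208840 amu
The mass defect is 139.1208840 − 137.87453 = 1.2463540 amu.
Converting to energy: 1.2463540 amu × 931.49 MeV/amu = 1160.97 MeV
Dividing by A = 138 gives 8.413 MeV per nucleon.

8.41 MeV/nucleon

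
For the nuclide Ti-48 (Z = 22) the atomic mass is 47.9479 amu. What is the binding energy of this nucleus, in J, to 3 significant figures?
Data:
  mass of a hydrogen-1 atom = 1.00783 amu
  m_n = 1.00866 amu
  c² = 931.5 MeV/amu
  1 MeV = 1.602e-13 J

6.71e-11 J

Z = 22, so N = A − Z = 48 − 22 = 26.
Mass of separated nucleons = 22(1.00783) + 26(1.00866) = 22.17226 + 26.22516 = 48.39742 amu
The mass defect is 48.39742 − 47.9479 = 0.44952 amu.
E_B = 0.44952 × 931.5 = 418.728 MeV
In joules: 418.728 MeV × 1.602e-13 J/MeV = 6.7080e-11 J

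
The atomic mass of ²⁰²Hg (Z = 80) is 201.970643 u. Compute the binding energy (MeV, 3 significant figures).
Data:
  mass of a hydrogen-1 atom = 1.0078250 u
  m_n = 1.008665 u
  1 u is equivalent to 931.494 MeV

The nucleus contains 80 protons and 202 − 80 = 122 neutrons.
Total constituent mass: 80 × 1.0078250 + 122 × 1.008665 = 203.6831300 u
The mass defect is 203.6831300 − 201.970643 = 1.7124870 u.
E_B = 1.7124870 × 931.494 = 1595.17 MeV

1600 MeV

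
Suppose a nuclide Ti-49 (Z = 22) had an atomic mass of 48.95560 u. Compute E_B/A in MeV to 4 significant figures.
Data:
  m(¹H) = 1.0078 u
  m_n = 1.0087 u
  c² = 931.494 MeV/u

Total constituent mass: 22 × 1.0078 + 27 × 1.0087 = 49.4065 u
The mass defect is 49.4065 − 48.95560 = 0.45090 u.
Converting to energy: 0.45090 u × 931.494 MeV/u = 420.011 MeV
BE/A = 420.011 MeV / 49 = 8.572 MeV/nucleon

8.572 MeV/nucleon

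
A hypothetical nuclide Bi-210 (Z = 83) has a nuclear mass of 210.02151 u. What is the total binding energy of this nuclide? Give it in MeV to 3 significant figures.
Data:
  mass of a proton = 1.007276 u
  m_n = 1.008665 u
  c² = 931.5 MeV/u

1570 MeV

Total constituent mass: 83 × 1.007276 + 127 × 1.008665 = 211.704363 u
Mass defect Δm = 211.704363 − 210.02151 = 1.682853 u
Binding energy = Δm·c² = 1.682853 × 931.5 MeV/u = 1567.58 MeV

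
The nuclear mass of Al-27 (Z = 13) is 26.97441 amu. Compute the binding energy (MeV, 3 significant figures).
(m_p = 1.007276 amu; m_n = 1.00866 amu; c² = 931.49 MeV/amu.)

Z = 13, so N = A − Z = 27 − 13 = 14.
Total constituent mass: 13 × 1.007276 + 14 × 1.00866 = 27.215828 amu
Δm = 27.215828 − 26.97441 = 0.241418 amu
E_B = 0.241418 × 931.49 = 224.878 MeV

225 MeV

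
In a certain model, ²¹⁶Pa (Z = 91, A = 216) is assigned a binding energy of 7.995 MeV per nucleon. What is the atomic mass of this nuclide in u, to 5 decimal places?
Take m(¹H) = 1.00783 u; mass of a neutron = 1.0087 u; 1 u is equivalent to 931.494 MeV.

Total binding energy = 216 × 7.995 = 1726.920 MeV
Mass defect = 1726.920 MeV / (931.494 MeV/u) = 1.8539250 u
Constituent mass = 91(1.00783) + 125(1.0087) = 217.80003 u
Atomic mass = 217.80003 − 1.8539250 = 215.9461050 u ≈ 215.94611 u (to 5 decimal places)

215.94611 u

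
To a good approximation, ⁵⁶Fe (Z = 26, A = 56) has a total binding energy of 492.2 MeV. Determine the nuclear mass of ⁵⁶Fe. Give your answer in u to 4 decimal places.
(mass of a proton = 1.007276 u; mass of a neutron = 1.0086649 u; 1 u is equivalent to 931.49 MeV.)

Mass defect = 492.2 MeV / (931.49 MeV/u) = 0.528401 u
Constituent mass = 26(1.007276) + 30(1.0086649) = 56.4491230 u
Nuclear mass = 56.4491230 − 0.528401 = 55.9207220 u ≈ 55.9207 u (to 4 decimal places)

55.9207 u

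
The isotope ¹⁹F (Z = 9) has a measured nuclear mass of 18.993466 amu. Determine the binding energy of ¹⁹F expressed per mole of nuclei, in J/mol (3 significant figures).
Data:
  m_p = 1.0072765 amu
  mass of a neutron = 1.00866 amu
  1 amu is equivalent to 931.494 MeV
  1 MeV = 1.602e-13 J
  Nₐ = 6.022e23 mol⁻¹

1.43e+13 J/mol

Total constituent mass: 9 × 1.0072765 + 10 × 1.00866 = 19.1520885 amu
Mass defect Δm = 19.1520885 − 18.993466 = 0.1586225 amu
E_B = 0.1586225 × 931.494 = 147.756 MeV
Per nucleus in joules: 147.756 MeV × 1.602e-13 J/MeV = 2.3671e-11 J
Per mole: 2.3671e-11 J × 6.022e23 mol⁻¹ = 1.4255e+13 J/mol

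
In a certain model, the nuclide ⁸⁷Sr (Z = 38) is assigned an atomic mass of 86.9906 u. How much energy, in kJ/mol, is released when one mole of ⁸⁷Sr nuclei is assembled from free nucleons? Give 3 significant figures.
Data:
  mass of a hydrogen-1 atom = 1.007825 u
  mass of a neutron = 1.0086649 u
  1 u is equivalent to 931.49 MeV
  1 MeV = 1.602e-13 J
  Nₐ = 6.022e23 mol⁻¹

Total constituent mass: 38 × 1.007825 + 49 × 1.0086649 = 87.7219301 u
Δm = 87.7219301 − 86.9906 = 0.7313301 u
E_B = 0.7313301 × 931.49 = 681.227 MeV
Per nucleus in joules: 681.227 MeV × 1.602e-13 J/MeV = 1.0913e-10 J
Per mole: 1.0913e-10 J × 6.022e23 mol⁻¹ = 6.5718e+13 J/mol

6.57e+10 kJ/mol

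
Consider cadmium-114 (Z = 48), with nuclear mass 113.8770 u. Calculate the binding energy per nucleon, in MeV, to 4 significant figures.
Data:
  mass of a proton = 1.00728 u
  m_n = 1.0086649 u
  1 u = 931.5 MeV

8.533 MeV/nucleon

The nucleus contains 48 protons and 114 − 48 = 66 neutrons.
Σm = 48·m_p + 66·m_n = 48.34944 + 66.5718834 = 114.9213234 u
The mass defect is 114.9213234 − 113.8770 = 1.0443234 u.
Binding energy = Δm·c² = 1.0443234 × 931.5 MeV/u = 972.787 MeV
Dividing by A = 114 gives 8.533 MeV per nucleon.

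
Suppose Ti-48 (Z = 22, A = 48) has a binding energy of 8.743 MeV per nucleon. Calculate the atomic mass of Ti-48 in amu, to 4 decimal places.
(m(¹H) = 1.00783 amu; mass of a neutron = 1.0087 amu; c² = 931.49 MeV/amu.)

47.9479 amu

Total binding energy = 48 × 8.743 = 419.664 MeV
Mass defect = 419.664 MeV / (931.49 MeV/amu) = 0.450530 amu
Constituent mass = 22(1.00783) + 26(1.0087) = 48.39846 amu
Atomic mass = 48.39846 − 0.450530 = 47.947930 amu ≈ 47.9479 amu (to 4 decimal places)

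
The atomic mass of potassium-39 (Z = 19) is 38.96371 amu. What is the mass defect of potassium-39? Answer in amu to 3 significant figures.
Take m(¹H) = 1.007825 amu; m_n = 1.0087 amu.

0.359 amu

Z = 19, so N = A − Z = 39 − 19 = 20.
Mass of separated nucleons = 19(1.007825) + 20(1.0087) = 19.148675 + 20.1740 = 39.322675 amu
Mass defect Δm = 39.322675 − 38.96371 = 0.358965 amu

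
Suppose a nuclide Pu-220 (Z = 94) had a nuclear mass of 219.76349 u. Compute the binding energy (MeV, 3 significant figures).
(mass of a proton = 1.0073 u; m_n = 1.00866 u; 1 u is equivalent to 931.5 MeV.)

With 94 protons and 126 neutrons (A = 220):
Total constituent mass: 94 × 1.0073 + 126 × 1.00866 = 221.77736 u
Δm = 221.77736 − 219.76349 = 2.01387 u
E_B = 2.01387 × 931.5 = 1875.92 MeV

1880 MeV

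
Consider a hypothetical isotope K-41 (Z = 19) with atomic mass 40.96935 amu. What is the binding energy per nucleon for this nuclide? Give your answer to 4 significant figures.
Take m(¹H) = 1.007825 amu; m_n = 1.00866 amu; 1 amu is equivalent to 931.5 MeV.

8.403 MeV/nucleon

Total constituent mass: 19 × 1.007825 + 22 × 1.00866 = 41.339195 amu
Mass defect Δm = 41.339195 − 40.96935 = 0.369845 amu
Binding energy = Δm·c² = 0.369845 × 931.5 MeV/amu = 344.511 MeV
Dividing by A = 41 gives 8.403 MeV per nucleon.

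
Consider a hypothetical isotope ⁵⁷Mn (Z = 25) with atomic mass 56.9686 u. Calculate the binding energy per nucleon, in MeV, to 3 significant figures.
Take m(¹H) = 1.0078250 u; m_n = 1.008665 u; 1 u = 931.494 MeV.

Z = 25, so N = A − Z = 57 − 25 = 32.
Total constituent mass: 25 × 1.0078250 + 32 × 1.008665 = 57.4729050 u
Δm = 57.4729050 − 56.9686 = 0.5043050 u
Binding energy = Δm·c² = 0.5043050 × 931.494 MeV/u = 469.757 MeV
Dividing by A = 57 gives 8.241 MeV per nucleon.

8.24 MeV/nucleon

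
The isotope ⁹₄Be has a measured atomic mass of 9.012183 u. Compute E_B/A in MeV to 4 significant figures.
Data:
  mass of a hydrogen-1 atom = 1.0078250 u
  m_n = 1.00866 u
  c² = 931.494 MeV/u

With 4 protons and 5 neutrons (A = 9):
Mass of separated nucleons = 4(1.0078250) + 5(1.00866) = 4.0313000 + 5.04330 = 9.0746000 u
The mass defect is 9.0746000 − 9.012183 = 0.0624170 u.
Converting to energy: 0.0624170 u × 931.494 MeV/u = 58.1411 MeV
Per nucleon: 58.1411 / 9 = 6.460 MeV

6.460 MeV/nucleon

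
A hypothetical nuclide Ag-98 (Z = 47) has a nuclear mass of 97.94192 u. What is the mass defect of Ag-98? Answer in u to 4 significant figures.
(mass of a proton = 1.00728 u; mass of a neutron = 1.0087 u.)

0.8439 u

Z = 47, so N = A − Z = 98 − 47 = 51.
Total constituent mass: 47 × 1.00728 + 51 × 1.0087 = 98.78586 u
Mass defect Δm = 98.78586 − 97.94192 = 0.84394 u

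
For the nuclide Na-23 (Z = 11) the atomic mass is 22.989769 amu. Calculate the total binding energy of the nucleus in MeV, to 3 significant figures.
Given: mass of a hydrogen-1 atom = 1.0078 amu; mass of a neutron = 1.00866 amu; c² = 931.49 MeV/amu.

Z = 11, so N = A − Z = 23 − 11 = 12.
Σm = 11·m(¹H) + 12·m_n = 11.0858 + 12.10392 = 23.18972 amu
Δm = 23.18972 − 22.989769 = 0.199951 amu
E_B = 0.199951 × 931.49 = 186.252 MeV

186 MeV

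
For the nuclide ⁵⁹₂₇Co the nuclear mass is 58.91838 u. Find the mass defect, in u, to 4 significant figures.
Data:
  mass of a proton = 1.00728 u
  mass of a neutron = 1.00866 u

0.5553 u

Mass of separated nucleons = 27(1.00728) + 32(1.00866) = 27.19656 + 32.27712 = 59.47368 u
The mass defect is 59.47368 − 58.91838 = 0.55530 u.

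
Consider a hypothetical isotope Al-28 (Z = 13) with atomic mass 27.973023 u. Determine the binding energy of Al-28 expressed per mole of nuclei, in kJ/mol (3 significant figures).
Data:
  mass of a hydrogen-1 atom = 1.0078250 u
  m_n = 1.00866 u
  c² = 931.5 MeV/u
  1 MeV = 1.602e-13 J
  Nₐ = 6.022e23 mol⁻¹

With 13 protons and 15 neutrons (A = 28):
Σm = 13·m(¹H) + 15·m_n = 13.1017250 + 15.12990 = 28.2316250 u
The mass defect is 28.2316250 − 27.973023 = 0.2586020 u.
E_B = 0.2586020 × 931.5 = 240.888 MeV
Per nucleus in joules: 240.888 MeV × 1.602e-13 J/MeV = 3.8590e-11 J
Per mole: 3.8590e-11 J × 6.022e23 mol⁻¹ = 2.3239e+13 J/mol

2.32e+10 kJ/mol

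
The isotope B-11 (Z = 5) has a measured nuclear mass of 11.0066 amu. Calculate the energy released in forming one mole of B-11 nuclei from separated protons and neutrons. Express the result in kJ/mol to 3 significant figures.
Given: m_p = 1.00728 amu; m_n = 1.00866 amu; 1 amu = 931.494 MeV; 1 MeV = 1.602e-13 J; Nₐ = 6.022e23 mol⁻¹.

With 5 protons and 6 neutrons (A = 11):
Mass of separated nucleons = 5(1.00728) + 6(1.00866) = 5.03640 + 6.05196 = 11.08836 amu
Mass defect Δm = 11.08836 − 11.0066 = 0.08176 amu
E_B = 0.08176 × 931.494 = 76.1589 MeV
Per nucleus in joules: 76.1589 MeV × 1.602e-13 J/MeV = 1.2201e-11 J
Per mole: 1.2201e-11 J × 6.022e23 mol⁻¹ = 7.3474e+12 J/mol

7.35e+09 kJ/mol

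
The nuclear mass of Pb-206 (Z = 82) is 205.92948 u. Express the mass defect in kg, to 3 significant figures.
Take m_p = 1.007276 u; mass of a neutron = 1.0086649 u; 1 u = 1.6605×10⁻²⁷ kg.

With 82 protons and 124 neutrons (A = 206):
Σm = 82·m_p + 124·m_n = 82.596632 + 125.0744476 = 207.6710796 u
Mass defect Δm = 207.6710796 − 205.92948 = 1.7415996 u
In SI units: 1.7415996 u × 1.6605×10⁻²⁷ kg/u = 2.8919e-27 kg

2.89e-27 kg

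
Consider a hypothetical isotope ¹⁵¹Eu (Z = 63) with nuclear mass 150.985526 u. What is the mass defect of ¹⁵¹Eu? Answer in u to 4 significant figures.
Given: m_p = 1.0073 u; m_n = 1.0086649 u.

1.237 u

The nucleus contains 63 protons and 151 − 63 = 88 neutrons.
Total constituent mass: 63 × 1.0073 + 88 × 1.0086649 = 152.2224112 u
Mass defect Δm = 152.2224112 − 150.985526 = 1.2368852 u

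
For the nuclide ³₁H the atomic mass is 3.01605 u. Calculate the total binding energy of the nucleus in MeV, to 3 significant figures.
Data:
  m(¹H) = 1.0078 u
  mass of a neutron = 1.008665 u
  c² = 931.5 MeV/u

With 1 protons and 2 neutrons (A = 3):
Σm = 1·m(¹H) + 2·m_n = 1.0078 + 2.017330 = 3.025130 u
Δm = 3.025130 − 3.01605 = 0.009080 u
E_B = 0.009080 × 931.5 = 8.45802 MeV

8.46 MeV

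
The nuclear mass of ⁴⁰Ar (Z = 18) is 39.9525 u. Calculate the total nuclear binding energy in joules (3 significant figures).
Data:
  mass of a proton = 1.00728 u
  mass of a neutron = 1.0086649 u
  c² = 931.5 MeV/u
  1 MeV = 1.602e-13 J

5.51e-11 J

Total constituent mass: 18 × 1.00728 + 22 × 1.0086649 = 40.3216678 u
Δm = 40.3216678 − 39.9525 = 0.3691678 u
E_B = 0.3691678 × 931.5 = 343.880 MeV
In joules: 343.880 MeV × 1.602e-13 J/MeV = 5.5090e-11 J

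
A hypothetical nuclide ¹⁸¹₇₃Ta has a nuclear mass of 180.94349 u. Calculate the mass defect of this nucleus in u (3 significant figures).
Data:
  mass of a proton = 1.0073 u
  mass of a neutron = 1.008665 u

1.53 u

Mass of separated nucleons = 73(1.0073) + 108(1.008665) = 73.5329 + 108.935820 = 182.468720 u
Mass defect Δm = 182.468720 − 180.94349 = 1.525230 u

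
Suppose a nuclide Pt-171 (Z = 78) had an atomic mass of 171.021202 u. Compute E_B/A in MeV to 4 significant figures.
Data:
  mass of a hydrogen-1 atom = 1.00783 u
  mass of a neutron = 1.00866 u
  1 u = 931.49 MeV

With 78 protons and 93 neutrons (A = 171):
Total constituent mass: 78 × 1.00783 + 93 × 1.00866 = 172.41612 u
Mass defect Δm = 172.41612 − 171.021202 = 1.394918 u
Converting to energy: 1.394918 u × 931.49 MeV/u = 1299.35 MeV
Per nucleon: 1299.35 / 171 = 7.599 MeV

7.599 MeV/nucleon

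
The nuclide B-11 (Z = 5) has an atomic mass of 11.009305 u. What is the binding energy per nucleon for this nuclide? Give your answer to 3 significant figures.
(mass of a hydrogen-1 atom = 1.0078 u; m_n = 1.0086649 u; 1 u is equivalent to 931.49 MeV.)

6.92 MeV/nucleon

With 5 protons and 6 neutrons (A = 11):
Mass of separated nucleons = 5(1.0078) + 6(1.0086649) = 5.0390 + 6.0519894 = 11.0909894 u
The mass defect is 11.0909894 − 11.009305 = 0.0816844 u.
E_B = 0.0816844 × 931.49 = 76.0882 MeV
Dividing by A = 11 gives 6.917 MeV per nucleon.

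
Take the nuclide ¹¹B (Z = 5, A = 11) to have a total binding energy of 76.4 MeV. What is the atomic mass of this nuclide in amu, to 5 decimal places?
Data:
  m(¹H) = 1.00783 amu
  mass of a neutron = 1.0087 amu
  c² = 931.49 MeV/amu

Mass defect = 76.4 MeV / (931.49 MeV/amu) = 0.0820191 amu
Constituent mass = 5(1.00783) + 6(1.0087) = 11.09135 amu
Atomic mass = 11.09135 − 0.0820191 = 11.0093309 amu ≈ 11.00933 amu (to 5 decimal places)

11.00933 amu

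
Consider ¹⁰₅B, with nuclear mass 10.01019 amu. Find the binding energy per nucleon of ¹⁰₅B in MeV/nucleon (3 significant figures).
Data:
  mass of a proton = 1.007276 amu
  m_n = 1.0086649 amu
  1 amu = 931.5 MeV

The nucleus contains 5 protons and 10 − 5 = 5 neutrons.
Σm = 5·m_p + 5·m_n = 5.036380 + 5.0433245 = 10.0797045 amu
Δm = 10.0797045 − 10.01019 = 0.0695145 amu
E_B = 0.0695145 × 931.5 = 64.7528 MeV
Dividing by A = 10 gives 6.475 MeV per nucleon.

6.48 MeV/nucleon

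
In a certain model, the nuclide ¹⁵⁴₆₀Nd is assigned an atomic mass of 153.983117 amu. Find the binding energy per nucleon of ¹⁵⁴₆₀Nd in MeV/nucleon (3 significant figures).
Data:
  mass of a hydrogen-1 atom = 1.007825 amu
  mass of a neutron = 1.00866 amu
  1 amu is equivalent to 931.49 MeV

Z = 60, so N = A − Z = 154 − 60 = 94.
Σm = 60·m(¹H) + 94·m_n = 60.469500 + 94.81404 = 155.283540 amu
The mass defect is 155.283540 − 153.983117 = 1.300423 amu.
E_B = 1.300423 × 931.49 = 1211.33 MeV
BE/A = 1211.33 MeV / 154 = 7.866 MeV/nucleon

7.87 MeV/nucleon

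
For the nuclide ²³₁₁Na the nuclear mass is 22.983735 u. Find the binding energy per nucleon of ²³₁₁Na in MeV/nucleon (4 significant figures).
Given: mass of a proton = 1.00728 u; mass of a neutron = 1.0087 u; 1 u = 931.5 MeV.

Σm = 11·m_p + 12·m_n = 11.08008 + 12.1044 = 23.18448 u
Mass defect Δm = 23.18448 − 22.983735 = 0.200745 u
E_B = 0.200745 × 931.5 = 186.994 MeV
Dividing by A = 23 gives 8.130 MeV per nucleon.

8.130 MeV/nucleon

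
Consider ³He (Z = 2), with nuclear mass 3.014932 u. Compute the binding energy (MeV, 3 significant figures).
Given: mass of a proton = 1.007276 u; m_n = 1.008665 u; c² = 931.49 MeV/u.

Z = 2, so N = A − Z = 3 − 2 = 1.
Mass of separated nucleons = 2(1.007276) + 1(1.008665) = 2.014552 + 1.008665 = 3.023217 u
The mass defect is 3.023217 − 3.014932 = 0.008285 u.
Converting to energy: 0.008285 u × 931.49 MeV/u = 7.71739 MeV

7.72 MeV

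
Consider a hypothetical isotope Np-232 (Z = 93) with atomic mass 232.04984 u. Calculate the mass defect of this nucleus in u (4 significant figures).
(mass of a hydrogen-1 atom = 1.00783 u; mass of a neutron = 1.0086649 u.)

Σm = 93·m(¹H) + 139·m_n = 93.72819 + 140.2044211 = 233.9326111 u
The mass defect is 233.9326111 − 232.04984 = 1.8827711 u.

1.883 u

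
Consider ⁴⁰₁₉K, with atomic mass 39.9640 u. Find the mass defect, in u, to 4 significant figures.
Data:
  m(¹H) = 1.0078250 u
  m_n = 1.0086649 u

Total constituent mass: 19 × 1.0078250 + 21 × 1.0086649 = 40.3306379 u
Mass defect Δm = 40.3306379 − 39.9640 = 0.3666379 u

0.3666 u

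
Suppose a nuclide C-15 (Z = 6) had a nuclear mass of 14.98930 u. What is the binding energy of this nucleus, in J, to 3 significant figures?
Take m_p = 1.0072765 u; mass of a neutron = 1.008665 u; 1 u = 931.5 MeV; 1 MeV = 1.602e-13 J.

With 6 protons and 9 neutrons (A = 15):
Σm = 6·m_p + 9·m_n = 6.0436590 + 9.077985 = 15.1216440 u
Mass defect Δm = 15.1216440 − 14.98930 = 0.1323440 u
Converting to energy: 0.1323440 u × 931.5 MeV/u = 123.278 MeV
In joules: 123.278 MeV × 1.602e-13 J/MeV = 1.9749e-11 J

1.97e-11 J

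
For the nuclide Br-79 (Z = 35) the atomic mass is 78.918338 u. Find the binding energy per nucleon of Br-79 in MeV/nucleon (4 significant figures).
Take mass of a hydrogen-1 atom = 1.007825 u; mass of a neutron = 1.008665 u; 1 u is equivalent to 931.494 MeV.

8.688 MeV/nucleon

Total constituent mass: 35 × 1.007825 + 44 × 1.008665 = 79.655135 u
Mass defect Δm = 79.655135 − 78.918338 = 0.736797 u
E_B = 0.736797 × 931.494 = 686.322 MeV
Per nucleon: 686.322 / 79 = 8.688 MeV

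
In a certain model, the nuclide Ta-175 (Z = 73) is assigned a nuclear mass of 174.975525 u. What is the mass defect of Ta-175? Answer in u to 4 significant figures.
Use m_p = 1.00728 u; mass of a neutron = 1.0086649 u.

Mass of separated nucleons = 73(1.00728) + 102(1.0086649) = 73.53144 + 102.8838198 = 176.4152598 u
The mass defect is 176.4152598 − 174.975525 = 1.4397348 u.

1.440 u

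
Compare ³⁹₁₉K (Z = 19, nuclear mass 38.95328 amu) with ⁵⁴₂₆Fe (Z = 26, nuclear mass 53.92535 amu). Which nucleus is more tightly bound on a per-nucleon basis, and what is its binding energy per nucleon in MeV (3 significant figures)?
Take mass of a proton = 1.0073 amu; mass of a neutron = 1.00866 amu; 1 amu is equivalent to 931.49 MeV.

³⁹₁₉K: Σm = 19(1.0073) + 20(1.00866) = 39.31190 amu; Δm = 0.35862 amu; E_B = 334.05 MeV; E_B/A = 8.565 MeV
⁵⁴₂₆Fe: Σm = 26(1.0073) + 28(1.00866) = 54.43228 amu; Δm = 0.50693 amu; E_B = 472.20 MeV; E_B/A = 8.744 MeV
⁵⁴₂₆Fe has the higher binding energy per nucleon, so it is the more tightly bound nucleus.

⁵⁴₂₆Fe; 8.74 MeV/nucleon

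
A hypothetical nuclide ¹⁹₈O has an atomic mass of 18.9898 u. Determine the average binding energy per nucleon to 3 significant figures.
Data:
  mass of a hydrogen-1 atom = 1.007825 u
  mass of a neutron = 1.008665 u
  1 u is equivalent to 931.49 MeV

8.24 MeV/nucleon

The nucleus contains 8 protons and 19 − 8 = 11 neutrons.
Mass of separated nucleons = 8(1.007825) + 11(1.008665) = 8.062600 + 11.095315 = 19.157915 u
Mass defect Δm = 19.157915 − 18.9898 = 0.168115 u
E_B = 0.168115 × 931.49 = 156.597 MeV
BE/A = 156.597 MeV / 19 = 8.242 MeV/nucleon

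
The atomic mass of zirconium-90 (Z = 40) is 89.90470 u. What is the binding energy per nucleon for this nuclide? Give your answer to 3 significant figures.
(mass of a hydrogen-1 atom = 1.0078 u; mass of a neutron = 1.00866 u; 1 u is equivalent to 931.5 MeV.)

8.70 MeV/nucleon

Σm = 40·m(¹H) + 50·m_n = 40.3120 + 50.43300 = 90.74500 u
The mass defect is 90.74500 − 89.90470 = 0.84030 u.
Converting to energy: 0.84030 u × 931.5 MeV/u = 782.739 MeV
Dividing by A = 90 gives 8.697 MeV per nucleon.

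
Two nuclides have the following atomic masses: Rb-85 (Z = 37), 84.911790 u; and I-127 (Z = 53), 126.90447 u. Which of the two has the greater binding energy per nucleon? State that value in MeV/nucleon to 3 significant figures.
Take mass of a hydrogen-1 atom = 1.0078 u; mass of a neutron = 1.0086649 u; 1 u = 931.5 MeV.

Rb-85: Σm = 37(1.0078) + 48(1.0086649) = 85.7045152 u; Δm = 0.7927252 u; E_B = 738.42 MeV; E_B/A = 8.687 MeV
I-127: Σm = 53(1.0078) + 74(1.0086649) = 128.0546026 u; Δm = 1.1501326 u; E_B = 1071.35 MeV; E_B/A = 8.436 MeV
Rb-85 has the higher binding energy per nucleon, so it is the more tightly bound nucleus.

Rb-85; 8.69 MeV/nucleon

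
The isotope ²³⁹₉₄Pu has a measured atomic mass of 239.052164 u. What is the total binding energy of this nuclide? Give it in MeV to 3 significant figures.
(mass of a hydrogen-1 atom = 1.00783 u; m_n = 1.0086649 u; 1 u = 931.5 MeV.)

Σm = 94·m(¹H) + 145·m_n = 94.73602 + 146.2564105 = 240.9924305 u
Mass defect Δm = 240.9924305 − 239.052164 = 1.9402665 u
E_B = 1.9402665 × 931.5 = 1807.36 MeV

1810 MeV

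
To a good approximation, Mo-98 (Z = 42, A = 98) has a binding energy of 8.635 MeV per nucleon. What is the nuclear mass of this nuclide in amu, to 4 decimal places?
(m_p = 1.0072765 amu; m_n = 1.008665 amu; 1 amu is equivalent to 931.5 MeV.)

97.8824 amu

Total binding energy = 98 × 8.635 = 846.230 MeV
Mass defect = 846.230 MeV / (931.5 MeV/amu) = 0.908459 amu
Constituent mass = 42(1.0072765) + 56(1.008665) = 98.7908530 amu
Nuclear mass = 98.7908530 − 0.908459 = 97.8823940 amu ≈ 97.8824 amu (to 4 decimal places)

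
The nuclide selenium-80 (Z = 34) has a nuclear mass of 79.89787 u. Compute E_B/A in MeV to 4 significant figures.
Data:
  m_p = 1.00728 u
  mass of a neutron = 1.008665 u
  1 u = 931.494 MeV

8.712 MeV/nucleon

Z = 34, so N = A − Z = 80 − 34 = 46.
Mass of separated nucleons = 34(1.00728) + 46(1.008665) = 34.24752 + 46.398590 = 80.646110 u
Δm = 80.646110 − 79.89787 = 0.748240 u
Converting to energy: 0.748240 u × 931.494 MeV/u = 696.981 MeV
BE/A = 696.981 MeV / 80 = 8.712 MeV/nucleon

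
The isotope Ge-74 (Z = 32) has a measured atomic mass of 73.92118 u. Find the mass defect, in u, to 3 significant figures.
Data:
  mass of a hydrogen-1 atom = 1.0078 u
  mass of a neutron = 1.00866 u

0.692 u

With 32 protons and 42 neutrons (A = 74):
Total constituent mass: 32 × 1.0078 + 42 × 1.00866 = 74.61332 u
Δm = 74.61332 − 73.92118 = 0.69214 u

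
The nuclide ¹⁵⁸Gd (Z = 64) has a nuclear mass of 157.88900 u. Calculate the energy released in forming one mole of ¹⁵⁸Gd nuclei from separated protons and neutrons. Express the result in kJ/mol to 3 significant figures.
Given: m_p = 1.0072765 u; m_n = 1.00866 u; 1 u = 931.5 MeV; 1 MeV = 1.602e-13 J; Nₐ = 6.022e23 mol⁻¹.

Z = 64, so N = A − Z = 158 − 64 = 94.
Total constituent mass: 64 × 1.0072765 + 94 × 1.00866 = 159.2797360 u
Δm = 159.2797360 − 157.88900 = 1.3907360 u
Converting to energy: 1.3907360 u × 931.5 MeV/u = 1295.47 MeV
Per nucleus in joules: 1295.47 MeV × 1.602e-13 J/MeV = 2.0753e-10 J
Per mole: 2.0753e-10 J × 6.022e23 mol⁻¹ = 1.2497e+14 J/mol

1.25e+11 kJ/mol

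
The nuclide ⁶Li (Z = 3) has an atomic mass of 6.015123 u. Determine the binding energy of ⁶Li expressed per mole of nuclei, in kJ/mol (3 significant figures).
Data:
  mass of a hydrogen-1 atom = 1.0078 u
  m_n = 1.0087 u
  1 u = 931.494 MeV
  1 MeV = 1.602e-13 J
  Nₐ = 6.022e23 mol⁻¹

3.09e+09 kJ/mol

Σm = 3·m(¹H) + 3·m_n = 3.0234 + 3.0261 = 6.0495 u
Mass defect Δm = 6.0495 − 6.015123 = 0.034377 u
Binding energy = Δm·c² = 0.034377 × 931.494 MeV/u = 32.0220 MeV
Per nucleus in joules: 32.0220 MeV × 1.602e-13 J/MeV = 5.1299e-12 J
Per mole: 5.1299e-12 J × 6.022e23 mol⁻¹ = 3.0892e+12 J/mol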